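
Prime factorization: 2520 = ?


2520 / 2 = 1260
1260 / 2 = 630
630 / 2 = 315
315 / 3 = 105
105 / 3 = 35
35 / 5 = 7
7 / 7 = 1
2520 = 2^3 × 3^2 × 5 × 7


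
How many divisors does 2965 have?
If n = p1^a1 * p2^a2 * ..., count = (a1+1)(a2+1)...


2965 = 5^1 × 593^1
d(2965) = (1+1) × (1+1) = 4

4 divisors


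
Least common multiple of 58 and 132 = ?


GCD(58, 132) = 2
LCM = 58*132/2 = 7656/2 = 3828

LCM = 3828


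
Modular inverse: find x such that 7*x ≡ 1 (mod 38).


Use the extended Euclidean algorithm on (38, 7); each row r = 38*s + 7*t:
r=38, s=1, t=0
r=7, s=0, t=1
q=5: r=3, s=1, t=-5   [38*(1) + 7*(-5) = 3]
q=2: r=1, s=-2, t=11   [38*(-2) + 7*(11) = 1]
q=3: r=0, s=7, t=-38   [38*(7) + 7*(-38) = 0]
GCD = 1 with t = 11, so 7*(11) ≡ 1 (mod 38)
Inverse = 11 mod 38 = 11
Check: 7 * 11 = 77 ≡ 1 (mod 38)

7^(-1) ≡ 11 (mod 38)


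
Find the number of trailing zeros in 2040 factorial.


floor(2040/5) = 408
floor(2040/25) = 81
floor(2040/125) = 16
floor(2040/625) = 3
Total = 508

508 trailing zeros


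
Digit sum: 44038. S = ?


4 + 4 + 0 + 3 + 8 = 19


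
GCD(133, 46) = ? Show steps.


133 = 2 * 46 + 41
46 = 1 * 41 + 5
41 = 8 * 5 + 1
5 = 5 * 1 + 0
GCD = 1


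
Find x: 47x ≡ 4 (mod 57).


GCD(47, 57) = 1, unique solution
a^(-1) mod 57 = 17
x = 17 * 4 mod 57 = 11

x ≡ 11 (mod 57)


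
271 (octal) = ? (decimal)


271 (base 8) = 185 (decimal)
185 (decimal) = 185 (base 10)


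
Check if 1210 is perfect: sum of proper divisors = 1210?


Proper divisors of 1210: 1, 2, 5, 10, 11, 22, 55, 110, 121, 242, 605
Sum = 1 + 2 + 5 + 10 + 11 + 22 + 55 + 110 + 121 + 242 + 605 = 1184

No, 1210 is not perfect (1184 ≠ 1210)


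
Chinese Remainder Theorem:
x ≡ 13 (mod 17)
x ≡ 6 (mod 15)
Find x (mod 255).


M = 17*15 = 255
M1 = M/17 = 15, M2 = M/15 = 17
M1^(-1) mod 17 = 8, M2^(-1) mod 15 = 8
x = 13*15*8 + 6*17*8 = 2376
2376 mod 255 = 81
Check: 81 mod 17 = 13 ✓, 81 mod 15 = 6 ✓

x ≡ 81 (mod 255)


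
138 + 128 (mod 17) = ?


138 + 128 = 266
266 mod 17 = 11


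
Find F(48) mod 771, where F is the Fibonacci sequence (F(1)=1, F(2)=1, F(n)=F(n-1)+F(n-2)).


F(k) mod 771 for k=1..48:
1, 1, 2, 3, 5, 8, 13, 21, 34, 55, 89, 144, 233, 377, 610, 216, 55, 271, 326, 597, 152, 749, 130, 108, 238, 346, 584, 159, 743, 131, 103, 234, 337, 571, 137, 708, 74, 11, 85, 96, 181, 277, 458, 735, 422, 386, 37, 423
F(48) mod 771 = 423


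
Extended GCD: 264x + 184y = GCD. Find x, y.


Tabular extended Euclidean (each row: r = 264*s + 184*t):
r=264, s=1, t=0
r=184, s=0, t=1
q=1: r=80, s=1, t=-1   [264*(1) + 184*(-1) = 80]
q=2: r=24, s=-2, t=3   [264*(-2) + 184*(3) = 24]
q=3: r=8, s=7, t=-10   [264*(7) + 184*(-10) = 8]
q=3: r=0, s=-23, t=33   [264*(-23) + 184*(33) = 0]
GCD = 8; from the row with r=8: x=7, y=-10
Check: 264*(7) + 184*(-10) = 1848 - 1840 = 8

GCD = 8, x = 7, y = -10


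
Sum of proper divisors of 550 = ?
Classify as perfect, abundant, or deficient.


Proper divisors: 1, 2, 5, 10, 11, 22, 25, 50, 55, 110, 275
Sum = 1 + 2 + 5 + 10 + 11 + 22 + 25 + 50 + 55 + 110 + 275 = 566
566 > 550 → abundant

s(550) = 566 (abundant)


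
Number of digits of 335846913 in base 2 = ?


335846913 in base 2 = 10100000001001001111000000001
Number of digits = 29

29 digits (base 2)


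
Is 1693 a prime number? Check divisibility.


Check divisors up to sqrt(1693) = 41.1461
No divisors found.
1693 is prime.

Yes, 1693 is prime


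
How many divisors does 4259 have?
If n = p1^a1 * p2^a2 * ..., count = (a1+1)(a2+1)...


4259 = 4259^1
d(4259) = (1+1) = 2

2 divisors


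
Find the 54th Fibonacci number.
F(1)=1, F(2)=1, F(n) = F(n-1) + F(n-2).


Sequence: 1, 1, 2, 3, 5, 8, 13, 21, 34, 55, 89, 144, 233, 377, 610, 987, 1597, 2584, 4181, 6765, 10946, 17711, 28657, 46368, 75025, 121393, 196418, 317811, 514229, 832040, 1346269, 2178309, 3524578, 5702887, 9227465, 14930352, 24157817, 39088169, 63245986, 102334155, 165580141, 267914296, 433494437, 701408733, 1134903170, 1836311903, 2971215073, 4807526976, 7778742049, 12586269025, 20365011074, 32951280099, 53316291173, 86267571272
F(54) = 86267571272


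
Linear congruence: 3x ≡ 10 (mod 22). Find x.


GCD(3, 22) = 1, unique solution
a^(-1) mod 22 = 15
x = 15 * 10 mod 22 = 18

x ≡ 18 (mod 22)


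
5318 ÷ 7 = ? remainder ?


5318 = 7 * 759 + 5
Check: 5313 + 5 = 5318

q = 759, r = 5


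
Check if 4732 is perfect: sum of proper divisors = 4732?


Proper divisors of 4732: 1, 2, 4, 7, 13, 14, 26, 28, 52, 91, 169, 182, 338, 364, 676, 1183, 2366
Sum = 1 + 2 + 4 + 7 + 13 + 14 + 26 + 28 + 52 + 91 + 169 + 182 + 338 + 364 + 676 + 1183 + 2366 = 5516

No, 4732 is not perfect (5516 ≠ 4732)


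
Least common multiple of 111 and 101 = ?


GCD(111, 101) = 1
LCM = 111*101/1 = 11211/1 = 11211

LCM = 11211


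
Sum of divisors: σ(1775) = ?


Divisors of 1775: 1, 5, 25, 71, 355, 1775
Sum = 1 + 5 + 25 + 71 + 355 + 1775 = 2232

σ(1775) = 2232


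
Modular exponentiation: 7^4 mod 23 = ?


7^1 mod 23 = 7
7^2 mod 23 = 3
7^3 mod 23 = 21
7^4 mod 23 = 9


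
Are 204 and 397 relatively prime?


Euclidean algorithm:
397 = 1 * 204 + 193
204 = 1 * 193 + 11
193 = 17 * 11 + 6
11 = 1 * 6 + 5
6 = 1 * 5 + 1
5 = 5 * 1 + 0
GCD(204, 397) = 1

Yes, coprime (GCD = 1)


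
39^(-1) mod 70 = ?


Use the extended Euclidean algorithm on (70, 39); each row r = 70*s + 39*t:
r=70, s=1, t=0
r=39, s=0, t=1
q=1: r=31, s=1, t=-1   [70*(1) + 39*(-1) = 31]
q=1: r=8, s=-1, t=2   [70*(-1) + 39*(2) = 8]
q=3: r=7, s=4, t=-7   [70*(4) + 39*(-7) = 7]
q=1: r=1, s=-5, t=9   [70*(-5) + 39*(9) = 1]
q=7: r=0, s=39, t=-70   [70*(39) + 39*(-70) = 0]
GCD = 1 with t = 9, so 39*(9) ≡ 1 (mod 70)
Inverse = 9 mod 70 = 9
Check: 39 * 9 = 351 ≡ 1 (mod 70)

39^(-1) ≡ 9 (mod 70)


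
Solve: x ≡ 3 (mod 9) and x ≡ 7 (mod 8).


M = 9*8 = 72
M1 = M/9 = 8, M2 = M/8 = 9
M1^(-1) mod 9 = 8, M2^(-1) mod 8 = 1
x = 3*8*8 + 7*9*1 = 255
255 mod 72 = 39
Check: 39 mod 9 = 3 ✓, 39 mod 8 = 7 ✓

x ≡ 39 (mod 72)


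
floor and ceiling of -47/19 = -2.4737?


-47/19 = -2.4737
floor = -3
ceil = -2

floor = -3, ceil = -2


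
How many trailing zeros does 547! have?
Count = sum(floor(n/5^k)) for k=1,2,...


floor(547/5) = 109
floor(547/25) = 21
floor(547/125) = 4
Total = 134

134 trailing zeros


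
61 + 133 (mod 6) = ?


61 + 133 = 194
194 mod 6 = 2


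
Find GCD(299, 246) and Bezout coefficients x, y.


Tabular extended Euclidean (each row: r = 299*s + 246*t):
r=299, s=1, t=0
r=246, s=0, t=1
q=1: r=53, s=1, t=-1   [299*(1) + 246*(-1) = 53]
q=4: r=34, s=-4, t=5   [299*(-4) + 246*(5) = 34]
q=1: r=19, s=5, t=-6   [299*(5) + 246*(-6) = 19]
q=1: r=15, s=-9, t=11   [299*(-9) + 246*(11) = 15]
q=1: r=4, s=14, t=-17   [299*(14) + 246*(-17) = 4]
q=3: r=3, s=-51, t=62   [299*(-51) + 246*(62) = 3]
q=1: r=1, s=65, t=-79   [299*(65) + 246*(-79) = 1]
q=3: r=0, s=-246, t=299   [299*(-246) + 246*(299) = 0]
GCD = 1; from the row with r=1: x=65, y=-79
Check: 299*(65) + 246*(-79) = 19435 - 19434 = 1

GCD = 1, x = 65, y = -79


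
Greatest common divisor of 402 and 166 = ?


402 = 2 * 166 + 70
166 = 2 * 70 + 26
70 = 2 * 26 + 18
26 = 1 * 18 + 8
18 = 2 * 8 + 2
8 = 4 * 2 + 0
GCD = 2


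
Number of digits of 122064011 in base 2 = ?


122064011 in base 2 = 111010001101000110010001011
Number of digits = 27

27 digits (base 2)


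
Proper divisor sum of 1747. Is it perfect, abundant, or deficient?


Proper divisors: 1
Sum = 1 = 1
1 < 1747 → deficient

s(1747) = 1 (deficient)


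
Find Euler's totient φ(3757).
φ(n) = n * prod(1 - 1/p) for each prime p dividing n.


3757 = 13 × 17^2
Prime factors: 13, 17
φ(3757) = 3757 × (1-1/13) × (1-1/17)
= 3757 × 12/13 × 16/17 = 3264

φ(3757) = 3264


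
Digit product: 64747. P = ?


6 × 4 × 7 × 4 × 7 = 4704


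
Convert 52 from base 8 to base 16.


52 (base 8) = 42 (decimal)
42 (decimal) = 2A (base 16)


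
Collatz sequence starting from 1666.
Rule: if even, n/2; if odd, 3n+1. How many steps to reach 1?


1666 → 833 → 2500 → 1250 → 625 → 1876 → 938 → 469 → 1408 → 704 → 352 → 176 → 88 → 44 → 22 → 11 → 34 → 17 → 52 → 26 → 13 → 40 → 20 → 10 → 5 → 16 → 8 → 4 → 2 → 1
Total steps = 29

29 steps


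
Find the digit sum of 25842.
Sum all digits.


2 + 5 + 8 + 4 + 2 = 21


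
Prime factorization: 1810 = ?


1810 / 2 = 905
905 / 5 = 181
181 / 181 = 1
1810 = 2 × 5 × 181


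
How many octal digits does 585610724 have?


585610724 in base 8 = 4271732744
Number of digits = 10

10 digits (base 8)


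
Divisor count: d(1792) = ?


1792 = 2^8 × 7^1
d(1792) = (8+1) × (1+1) = 18

18 divisors


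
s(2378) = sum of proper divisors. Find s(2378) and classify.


Proper divisors: 1, 2, 29, 41, 58, 82, 1189
Sum = 1 + 2 + 29 + 41 + 58 + 82 + 1189 = 1402
1402 < 2378 → deficient

s(2378) = 1402 (deficient)


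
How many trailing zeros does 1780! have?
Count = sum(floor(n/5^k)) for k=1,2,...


floor(1780/5) = 356
floor(1780/25) = 71
floor(1780/125) = 14
floor(1780/625) = 2
Total = 443

443 trailing zeros


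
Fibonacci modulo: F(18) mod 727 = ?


F(k) mod 727 for k=1..18:
1, 1, 2, 3, 5, 8, 13, 21, 34, 55, 89, 144, 233, 377, 610, 260, 143, 403
F(18) mod 727 = 403


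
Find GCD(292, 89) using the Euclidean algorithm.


292 = 3 * 89 + 25
89 = 3 * 25 + 14
25 = 1 * 14 + 11
14 = 1 * 11 + 3
11 = 3 * 3 + 2
3 = 1 * 2 + 1
2 = 2 * 1 + 0
GCD = 1


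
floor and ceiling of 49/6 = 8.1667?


49/6 = 8.1667
floor = 8
ceil = 9

floor = 8, ceil = 9


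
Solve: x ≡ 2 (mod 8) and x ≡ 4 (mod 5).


M = 8*5 = 40
M1 = M/8 = 5, M2 = M/5 = 8
M1^(-1) mod 8 = 5, M2^(-1) mod 5 = 2
x = 2*5*5 + 4*8*2 = 114
114 mod 40 = 34
Check: 34 mod 8 = 2 ✓, 34 mod 5 = 4 ✓

x ≡ 34 (mod 40)


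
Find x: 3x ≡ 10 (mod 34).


GCD(3, 34) = 1, unique solution
a^(-1) mod 34 = 23
x = 23 * 10 mod 34 = 26

x ≡ 26 (mod 34)


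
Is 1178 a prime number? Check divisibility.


1178 / 2 = 589 (exact division)
1178 is NOT prime.

No, 1178 is not prime


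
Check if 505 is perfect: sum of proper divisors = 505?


Proper divisors of 505: 1, 5, 101
Sum = 1 + 5 + 101 = 107

No, 505 is not perfect (107 ≠ 505)


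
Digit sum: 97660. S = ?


9 + 7 + 6 + 6 + 0 = 28


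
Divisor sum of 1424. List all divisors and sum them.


Divisors of 1424: 1, 2, 4, 8, 16, 89, 178, 356, 712, 1424
Sum = 1 + 2 + 4 + 8 + 16 + 89 + 178 + 356 + 712 + 1424 = 2790

σ(1424) = 2790


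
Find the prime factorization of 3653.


3653 / 13 = 281
281 / 281 = 1
3653 = 13 × 281


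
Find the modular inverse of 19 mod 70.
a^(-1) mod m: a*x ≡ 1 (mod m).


Use the extended Euclidean algorithm on (70, 19); each row r = 70*s + 19*t:
r=70, s=1, t=0
r=19, s=0, t=1
q=3: r=13, s=1, t=-3   [70*(1) + 19*(-3) = 13]
q=1: r=6, s=-1, t=4   [70*(-1) + 19*(4) = 6]
q=2: r=1, s=3, t=-11   [70*(3) + 19*(-11) = 1]
q=6: r=0, s=-19, t=70   [70*(-19) + 19*(70) = 0]
GCD = 1 with t = -11, so 19*(-11) ≡ 1 (mod 70)
Inverse = -11 mod 70 = 59
Check: 19 * 59 = 1121 ≡ 1 (mod 70)

19^(-1) ≡ 59 (mod 70)


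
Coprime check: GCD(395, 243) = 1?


Euclidean algorithm:
395 = 1 * 243 + 152
243 = 1 * 152 + 91
152 = 1 * 91 + 61
91 = 1 * 61 + 30
61 = 2 * 30 + 1
30 = 30 * 1 + 0
GCD(395, 243) = 1

Yes, coprime (GCD = 1)


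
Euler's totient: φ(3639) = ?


3639 = 3 × 1213
Prime factors: 3, 1213
φ(3639) = 3639 × (1-1/3) × (1-1/1213)
= 3639 × 2/3 × 1212/1213 = 2424

φ(3639) = 2424


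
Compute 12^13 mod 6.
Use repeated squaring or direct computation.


12^1 mod 6 = 0
12^2 mod 6 = 0
12^3 mod 6 = 0
12^4 mod 6 = 0
12^5 mod 6 = 0
12^6 mod 6 = 0
12^7 mod 6 = 0
12^8 mod 6 = 0
12^9 mod 6 = 0
12^10 mod 6 = 0
12^11 mod 6 = 0
12^12 mod 6 = 0
12^13 mod 6 = 0


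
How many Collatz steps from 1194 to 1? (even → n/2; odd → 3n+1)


1194 → 597 → 1792 → 896 → 448 → 224 → 112 → 56 → 28 → 14 → 7 → 22 → 11 → 34 → 17 → 52 → 26 → 13 → 40 → 20 → 10 → 5 → 16 → 8 → 4 → 2 → 1
Total steps = 26

26 steps


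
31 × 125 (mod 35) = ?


31 × 125 = 3875
3875 mod 35 = 25


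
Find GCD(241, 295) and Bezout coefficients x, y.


Tabular extended Euclidean (each row: r = 241*s + 295*t):
r=241, s=1, t=0
r=295, s=0, t=1
q=0: r=241, s=1, t=0   [241*(1) + 295*(0) = 241]
q=1: r=54, s=-1, t=1   [241*(-1) + 295*(1) = 54]
q=4: r=25, s=5, t=-4   [241*(5) + 295*(-4) = 25]
q=2: r=4, s=-11, t=9   [241*(-11) + 295*(9) = 4]
q=6: r=1, s=71, t=-58   [241*(71) + 295*(-58) = 1]
q=4: r=0, s=-295, t=241   [241*(-295) + 295*(241) = 0]
GCD = 1; from the row with r=1: x=71, y=-58
Check: 241*(71) + 295*(-58) = 17111 - 17110 = 1

GCD = 1, x = 71, y = -58


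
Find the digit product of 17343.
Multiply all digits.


1 × 7 × 3 × 4 × 3 = 252


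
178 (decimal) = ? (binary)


178 (base 10) = 178 (decimal)
178 (decimal) = 10110010 (base 2)


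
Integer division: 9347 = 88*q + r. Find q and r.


9347 = 88 * 106 + 19
Check: 9328 + 19 = 9347

q = 106, r = 19


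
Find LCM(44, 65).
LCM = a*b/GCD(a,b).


GCD(44, 65) = 1
LCM = 44*65/1 = 2860/1 = 2860

LCM = 2860


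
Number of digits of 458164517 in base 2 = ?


458164517 in base 2 = 11011010011110000100100100101
Number of digits = 29

29 digits (base 2)


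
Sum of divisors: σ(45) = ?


Divisors of 45: 1, 3, 5, 9, 15, 45
Sum = 1 + 3 + 5 + 9 + 15 + 45 = 78

σ(45) = 78


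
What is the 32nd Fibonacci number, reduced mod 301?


F(k) mod 301 for k=1..32:
1, 1, 2, 3, 5, 8, 13, 21, 34, 55, 89, 144, 233, 76, 8, 84, 92, 176, 268, 143, 110, 253, 62, 14, 76, 90, 166, 256, 121, 76, 197, 273
F(32) mod 301 = 273


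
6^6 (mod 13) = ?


6^1 mod 13 = 6
6^2 mod 13 = 10
6^3 mod 13 = 8
6^4 mod 13 = 9
6^5 mod 13 = 2
6^6 mod 13 = 12


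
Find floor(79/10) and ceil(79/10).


79/10 = 7.9000
floor = 7
ceil = 8

floor = 7, ceil = 8


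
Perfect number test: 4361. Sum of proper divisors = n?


Proper divisors of 4361: 1, 7, 49, 89, 623
Sum = 1 + 7 + 49 + 89 + 623 = 769

No, 4361 is not perfect (769 ≠ 4361)


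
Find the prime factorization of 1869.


1869 / 3 = 623
623 / 7 = 89
89 / 89 = 1
1869 = 3 × 7 × 89


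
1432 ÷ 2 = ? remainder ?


1432 = 2 * 716 + 0
Check: 1432 + 0 = 1432

q = 716, r = 0


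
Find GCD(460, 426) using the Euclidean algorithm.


460 = 1 * 426 + 34
426 = 12 * 34 + 18
34 = 1 * 18 + 16
18 = 1 * 16 + 2
16 = 8 * 2 + 0
GCD = 2


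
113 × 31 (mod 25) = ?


113 × 31 = 3503
3503 mod 25 = 3


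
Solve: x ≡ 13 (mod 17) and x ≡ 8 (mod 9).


M = 17*9 = 153
M1 = M/17 = 9, M2 = M/9 = 17
M1^(-1) mod 17 = 2, M2^(-1) mod 9 = 8
x = 13*9*2 + 8*17*8 = 1322
1322 mod 153 = 98
Check: 98 mod 17 = 13 ✓, 98 mod 9 = 8 ✓

x ≡ 98 (mod 153)


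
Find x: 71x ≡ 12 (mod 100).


GCD(71, 100) = 1, unique solution
a^(-1) mod 100 = 31
x = 31 * 12 mod 100 = 72

x ≡ 72 (mod 100)


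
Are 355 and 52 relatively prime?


Euclidean algorithm:
355 = 6 * 52 + 43
52 = 1 * 43 + 9
43 = 4 * 9 + 7
9 = 1 * 7 + 2
7 = 3 * 2 + 1
2 = 2 * 1 + 0
GCD(355, 52) = 1

Yes, coprime (GCD = 1)


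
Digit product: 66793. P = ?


6 × 6 × 7 × 9 × 3 = 6804


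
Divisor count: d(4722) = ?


4722 = 2^1 × 3^1 × 787^1
d(4722) = (1+1) × (1+1) × (1+1) = 8

8 divisors


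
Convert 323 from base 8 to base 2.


323 (base 8) = 211 (decimal)
211 (decimal) = 11010011 (base 2)


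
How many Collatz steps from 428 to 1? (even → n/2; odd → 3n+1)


428 → 214 → 107 → 322 → 161 → 484 → 242 → 121 → 364 → 182 → 91 → 274 → 137 → 412 → 206 → 103 → 310 → 155 → 466 → 233 → 700 → 350 → 175 → 526 → 263 → 790 → 395 → 1186 → 593 → 1780 → 890 → 445 → 1336 → 668 → 334 → 167 → 502 → 251 → 754 → 377 → 1132 → 566 → 283 → 850 → 425 → 1276 → 638 → 319 → 958 → 479 → 1438 → 719 → 2158 → 1079 → 3238 → 1619 → 4858 → 2429 → 7288 → 3644 → 1822 → 911 → 2734 → 1367 → 4102 → 2051 → 6154 → 3077 → 9232 → 4616 → 2308 → 1154 → 577 → 1732 → 866 → 433 → 1300 → 650 → 325 → 976 → 488 → 244 → 122 → 61 → 184 → 92 → 46 → 23 → 70 → 35 → 106 → 53 → 160 → 80 → 40 → 20 → 10 → 5 → 16 → 8 → 4 → 2 → 1
Total steps = 102

102 steps


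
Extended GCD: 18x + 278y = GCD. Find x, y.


Tabular extended Euclidean (each row: r = 18*s + 278*t):
r=18, s=1, t=0
r=278, s=0, t=1
q=0: r=18, s=1, t=0   [18*(1) + 278*(0) = 18]
q=15: r=8, s=-15, t=1   [18*(-15) + 278*(1) = 8]
q=2: r=2, s=31, t=-2   [18*(31) + 278*(-2) = 2]
q=4: r=0, s=-139, t=9   [18*(-139) + 278*(9) = 0]
GCD = 2; from the row with r=2: x=31, y=-2
Check: 18*(31) + 278*(-2) = 558 - 556 = 2

GCD = 2, x = 31, y = -2


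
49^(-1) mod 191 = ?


Use the extended Euclidean algorithm on (191, 49); each row r = 191*s + 49*t:
r=191, s=1, t=0
r=49, s=0, t=1
q=3: r=44, s=1, t=-3   [191*(1) + 49*(-3) = 44]
q=1: r=5, s=-1, t=4   [191*(-1) + 49*(4) = 5]
q=8: r=4, s=9, t=-35   [191*(9) + 49*(-35) = 4]
q=1: r=1, s=-10, t=39   [191*(-10) + 49*(39) = 1]
q=4: r=0, s=49, t=-191   [191*(49) + 49*(-191) = 0]
GCD = 1 with t = 39, so 49*(39) ≡ 1 (mod 191)
Inverse = 39 mod 191 = 39
Check: 49 * 39 = 1911 ≡ 1 (mod 191)

49^(-1) ≡ 39 (mod 191)


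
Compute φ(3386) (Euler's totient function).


3386 = 2 × 1693
Prime factors: 2, 1693
φ(3386) = 3386 × (1-1/2) × (1-1/1693)
= 3386 × 1/2 × 1692/1693 = 1692

φ(3386) = 1692


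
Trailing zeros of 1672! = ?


floor(1672/5) = 334
floor(1672/25) = 66
floor(1672/125) = 13
floor(1672/625) = 2
Total = 415

415 trailing zeros


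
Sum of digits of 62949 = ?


6 + 2 + 9 + 4 + 9 = 30


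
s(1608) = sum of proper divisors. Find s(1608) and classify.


Proper divisors: 1, 2, 3, 4, 6, 8, 12, 24, 67, 134, 201, 268, 402, 536, 804
Sum = 1 + 2 + 3 + 4 + 6 + 8 + 12 + 24 + 67 + 134 + 201 + 268 + 402 + 536 + 804 = 2472
2472 > 1608 → abundant

s(1608) = 2472 (abundant)


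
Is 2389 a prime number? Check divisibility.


Check divisors up to sqrt(2389) = 48.8774
No divisors found.
2389 is prime.

Yes, 2389 is prime


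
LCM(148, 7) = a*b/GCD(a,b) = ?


GCD(148, 7) = 1
LCM = 148*7/1 = 1036/1 = 1036

LCM = 1036


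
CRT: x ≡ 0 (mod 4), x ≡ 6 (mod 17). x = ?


M = 4*17 = 68
M1 = M/4 = 17, M2 = M/17 = 4
M1^(-1) mod 4 = 1, M2^(-1) mod 17 = 13
x = 0*17*1 + 6*4*13 = 312
312 mod 68 = 40
Check: 40 mod 4 = 0 ✓, 40 mod 17 = 6 ✓

x ≡ 40 (mod 68)


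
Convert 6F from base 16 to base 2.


6F (base 16) = 111 (decimal)
111 (decimal) = 1101111 (base 2)


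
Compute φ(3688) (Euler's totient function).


3688 = 2^3 × 461
Prime factors: 2, 461
φ(3688) = 3688 × (1-1/2) × (1-1/461)
= 3688 × 1/2 × 460/461 = 1840

φ(3688) = 1840


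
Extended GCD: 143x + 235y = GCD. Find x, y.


Tabular extended Euclidean (each row: r = 143*s + 235*t):
r=143, s=1, t=0
r=235, s=0, t=1
q=0: r=143, s=1, t=0   [143*(1) + 235*(0) = 143]
q=1: r=92, s=-1, t=1   [143*(-1) + 235*(1) = 92]
q=1: r=51, s=2, t=-1   [143*(2) + 235*(-1) = 51]
q=1: r=41, s=-3, t=2   [143*(-3) + 235*(2) = 41]
q=1: r=10, s=5, t=-3   [143*(5) + 235*(-3) = 10]
q=4: r=1, s=-23, t=14   [143*(-23) + 235*(14) = 1]
q=10: r=0, s=235, t=-143   [143*(235) + 235*(-143) = 0]
GCD = 1; from the row with r=1: x=-23, y=14
Check: 143*(-23) + 235*(14) = -3289 + 3290 = 1

GCD = 1, x = -23, y = 14


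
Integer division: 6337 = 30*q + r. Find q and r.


6337 = 30 * 211 + 7
Check: 6330 + 7 = 6337

q = 211, r = 7


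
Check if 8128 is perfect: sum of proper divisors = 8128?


Proper divisors of 8128: 1, 2, 4, 8, 16, 32, 64, 127, 254, 508, 1016, 2032, 4064
Sum = 1 + 2 + 4 + 8 + 16 + 32 + 64 + 127 + 254 + 508 + 1016 + 2032 + 4064 = 8128

Yes, 8128 is perfect (8128 = 8128)


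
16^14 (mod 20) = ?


16^1 mod 20 = 16
16^2 mod 20 = 16
16^3 mod 20 = 16
16^4 mod 20 = 16
16^5 mod 20 = 16
16^6 mod 20 = 16
16^7 mod 20 = 16
16^8 mod 20 = 16
16^9 mod 20 = 16
16^10 mod 20 = 16
16^11 mod 20 = 16
16^12 mod 20 = 16
16^13 mod 20 = 16
16^14 mod 20 = 16


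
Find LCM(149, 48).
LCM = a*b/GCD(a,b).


GCD(149, 48) = 1
LCM = 149*48/1 = 7152/1 = 7152

LCM = 7152


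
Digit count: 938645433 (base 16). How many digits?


938645433 in base 16 = 37F297B9
Number of digits = 8

8 digits (base 16)


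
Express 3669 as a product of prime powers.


3669 / 3 = 1223
1223 / 1223 = 1
3669 = 3 × 1223


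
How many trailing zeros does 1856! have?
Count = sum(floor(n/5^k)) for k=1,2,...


floor(1856/5) = 371
floor(1856/25) = 74
floor(1856/125) = 14
floor(1856/625) = 2
Total = 461

461 trailing zeros


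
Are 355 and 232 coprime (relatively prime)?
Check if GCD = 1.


Euclidean algorithm:
355 = 1 * 232 + 123
232 = 1 * 123 + 109
123 = 1 * 109 + 14
109 = 7 * 14 + 11
14 = 1 * 11 + 3
11 = 3 * 3 + 2
3 = 1 * 2 + 1
2 = 2 * 1 + 0
GCD(355, 232) = 1

Yes, coprime (GCD = 1)


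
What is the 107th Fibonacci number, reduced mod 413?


F(k) mod 413 for k=1..107:
1, 1, 2, 3, 5, 8, 13, 21, 34, 55, 89, 144, 233, 377, 197, 161, 358, 106, 51, 157, 208, 365, 160, 112, 272, 384, 243, 214, 44, 258, 302, 147, 36, 183, 219, 402, 208, 197, 405, 189, 181, 370, 138, 95, 233, 328, 148, 63, 211, 274, 72, 346, 5, 351, 356, 294, 237, 118, 355, 60, 2, 62, 64, 126, 190, 316, 93, 409, 89, 85, 174, 259, 20, 279, 299, 165, 51, 216, 267, 70, 337, 407, 331, 325, 243, 155, 398, 140, 125, 265, 390, 242, 219, 48, 267, 315, 169, 71, 240, 311, 138, 36, 174, 210, 384, 181, 152
F(107) mod 413 = 152


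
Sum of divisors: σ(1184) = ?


Divisors of 1184: 1, 2, 4, 8, 16, 32, 37, 74, 148, 296, 592, 1184
Sum = 1 + 2 + 4 + 8 + 16 + 32 + 37 + 74 + 148 + 296 + 592 + 1184 = 2394

σ(1184) = 2394


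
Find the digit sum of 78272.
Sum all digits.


7 + 8 + 2 + 7 + 2 = 26


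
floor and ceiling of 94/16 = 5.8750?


94/16 = 5.8750
floor = 5
ceil = 6

floor = 5, ceil = 6


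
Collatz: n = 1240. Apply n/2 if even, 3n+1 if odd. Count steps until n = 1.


1240 → 620 → 310 → 155 → 466 → 233 → 700 → 350 → 175 → 526 → 263 → 790 → 395 → 1186 → 593 → 1780 → 890 → 445 → 1336 → 668 → 334 → 167 → 502 → 251 → 754 → 377 → 1132 → 566 → 283 → 850 → 425 → 1276 → 638 → 319 → 958 → 479 → 1438 → 719 → 2158 → 1079 → 3238 → 1619 → 4858 → 2429 → 7288 → 3644 → 1822 → 911 → 2734 → 1367 → 4102 → 2051 → 6154 → 3077 → 9232 → 4616 → 2308 → 1154 → 577 → 1732 → 866 → 433 → 1300 → 650 → 325 → 976 → 488 → 244 → 122 → 61 → 184 → 92 → 46 → 23 → 70 → 35 → 106 → 53 → 160 → 80 → 40 → 20 → 10 → 5 → 16 → 8 → 4 → 2 → 1
Total steps = 88

88 steps


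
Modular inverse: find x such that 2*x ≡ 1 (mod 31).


Use the extended Euclidean algorithm on (31, 2); each row r = 31*s + 2*t:
r=31, s=1, t=0
r=2, s=0, t=1
q=15: r=1, s=1, t=-15   [31*(1) + 2*(-15) = 1]
q=2: r=0, s=-2, t=31   [31*(-2) + 2*(31) = 0]
GCD = 1 with t = -15, so 2*(-15) ≡ 1 (mod 31)
Inverse = -15 mod 31 = 16
Check: 2 * 16 = 32 ≡ 1 (mod 31)

2^(-1) ≡ 16 (mod 31)


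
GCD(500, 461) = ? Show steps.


500 = 1 * 461 + 39
461 = 11 * 39 + 32
39 = 1 * 32 + 7
32 = 4 * 7 + 4
7 = 1 * 4 + 3
4 = 1 * 3 + 1
3 = 3 * 1 + 0
GCD = 1


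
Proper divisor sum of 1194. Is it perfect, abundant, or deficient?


Proper divisors: 1, 2, 3, 6, 199, 398, 597
Sum = 1 + 2 + 3 + 6 + 199 + 398 + 597 = 1206
1206 > 1194 → abundant

s(1194) = 1206 (abundant)


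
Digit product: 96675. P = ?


9 × 6 × 6 × 7 × 5 = 11340


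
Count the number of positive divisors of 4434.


4434 = 2^1 × 3^1 × 739^1
d(4434) = (1+1) × (1+1) × (1+1) = 8

8 divisors


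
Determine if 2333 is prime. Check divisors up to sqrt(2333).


Check divisors up to sqrt(2333) = 48.3011
No divisors found.
2333 is prime.

Yes, 2333 is prime


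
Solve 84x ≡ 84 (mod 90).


GCD(84, 90) = 6 divides 84
Divide: 14x ≡ 14 (mod 15)
x ≡ 1 (mod 15)


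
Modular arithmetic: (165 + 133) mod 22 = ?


165 + 133 = 298
298 mod 22 = 12


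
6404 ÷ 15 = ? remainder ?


6404 = 15 * 426 + 14
Check: 6390 + 14 = 6404

q = 426, r = 14


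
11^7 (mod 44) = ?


11^1 mod 44 = 11
11^2 mod 44 = 33
11^3 mod 44 = 11
11^4 mod 44 = 33
11^5 mod 44 = 11
11^6 mod 44 = 33
11^7 mod 44 = 11


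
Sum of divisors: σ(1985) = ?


Divisors of 1985: 1, 5, 397, 1985
Sum = 1 + 5 + 397 + 1985 = 2388

σ(1985) = 2388


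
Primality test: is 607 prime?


Check divisors up to sqrt(607) = 24.6374
No divisors found.
607 is prime.

Yes, 607 is prime


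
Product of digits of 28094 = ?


2 × 8 × 0 × 9 × 4 = 0


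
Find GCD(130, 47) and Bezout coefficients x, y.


Tabular extended Euclidean (each row: r = 130*s + 47*t):
r=130, s=1, t=0
r=47, s=0, t=1
q=2: r=36, s=1, t=-2   [130*(1) + 47*(-2) = 36]
q=1: r=11, s=-1, t=3   [130*(-1) + 47*(3) = 11]
q=3: r=3, s=4, t=-11   [130*(4) + 47*(-11) = 3]
q=3: r=2, s=-13, t=36   [130*(-13) + 47*(36) = 2]
q=1: r=1, s=17, t=-47   [130*(17) + 47*(-47) = 1]
q=2: r=0, s=-47, t=130   [130*(-47) + 47*(130) = 0]
GCD = 1; from the row with r=1: x=17, y=-47
Check: 130*(17) + 47*(-47) = 2210 - 2209 = 1

GCD = 1, x = 17, y = -47


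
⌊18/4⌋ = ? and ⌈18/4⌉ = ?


18/4 = 4.5000
floor = 4
ceil = 5

floor = 4, ceil = 5


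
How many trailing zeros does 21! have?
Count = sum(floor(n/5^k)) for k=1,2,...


floor(21/5) = 4
Total = 4

4 trailing zeros


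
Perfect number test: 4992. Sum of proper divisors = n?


Proper divisors of 4992: 1, 2, 3, 4, 6, 8, 12, 13, 16, 24, 26, 32, 39, 48, 52, 64, 78, 96, 104, 128, 156, 192, 208, 312, 384, 416, 624, 832, 1248, 1664, 2496
Sum = 1 + 2 + 3 + 4 + 6 + 8 + 12 + 13 + 16 + 24 + 26 + 32 + 39 + 48 + 52 + 64 + 78 + 96 + 104 + 128 + 156 + 192 + 208 + 312 + 384 + 416 + 624 + 832 + 1248 + 1664 + 2496 = 9288

No, 4992 is not perfect (9288 ≠ 4992)


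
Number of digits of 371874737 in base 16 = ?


371874737 in base 16 = 162A5BB1
Number of digits = 8

8 digits (base 16)


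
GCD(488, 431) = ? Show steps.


488 = 1 * 431 + 57
431 = 7 * 57 + 32
57 = 1 * 32 + 25
32 = 1 * 25 + 7
25 = 3 * 7 + 4
7 = 1 * 4 + 3
4 = 1 * 3 + 1
3 = 3 * 1 + 0
GCD = 1


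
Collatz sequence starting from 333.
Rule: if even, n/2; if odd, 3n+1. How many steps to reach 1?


333 → 1000 → 500 → 250 → 125 → 376 → 188 → 94 → 47 → 142 → 71 → 214 → 107 → 322 → 161 → 484 → 242 → 121 → 364 → 182 → 91 → 274 → 137 → 412 → 206 → 103 → 310 → 155 → 466 → 233 → 700 → 350 → 175 → 526 → 263 → 790 → 395 → 1186 → 593 → 1780 → 890 → 445 → 1336 → 668 → 334 → 167 → 502 → 251 → 754 → 377 → 1132 → 566 → 283 → 850 → 425 → 1276 → 638 → 319 → 958 → 479 → 1438 → 719 → 2158 → 1079 → 3238 → 1619 → 4858 → 2429 → 7288 → 3644 → 1822 → 911 → 2734 → 1367 → 4102 → 2051 → 6154 → 3077 → 9232 → 4616 → 2308 → 1154 → 577 → 1732 → 866 → 433 → 1300 → 650 → 325 → 976 → 488 → 244 → 122 → 61 → 184 → 92 → 46 → 23 → 70 → 35 → 106 → 53 → 160 → 80 → 40 → 20 → 10 → 5 → 16 → 8 → 4 → 2 → 1
Total steps = 112

112 steps


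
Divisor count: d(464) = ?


464 = 2^4 × 29^1
d(464) = (4+1) × (1+1) = 10

10 divisors


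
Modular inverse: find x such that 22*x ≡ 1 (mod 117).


Use the extended Euclidean algorithm on (117, 22); each row r = 117*s + 22*t:
r=117, s=1, t=0
r=22, s=0, t=1
q=5: r=7, s=1, t=-5   [117*(1) + 22*(-5) = 7]
q=3: r=1, s=-3, t=16   [117*(-3) + 22*(16) = 1]
q=7: r=0, s=22, t=-117   [117*(22) + 22*(-117) = 0]
GCD = 1 with t = 16, so 22*(16) ≡ 1 (mod 117)
Inverse = 16 mod 117 = 16
Check: 22 * 16 = 352 ≡ 1 (mod 117)

22^(-1) ≡ 16 (mod 117)


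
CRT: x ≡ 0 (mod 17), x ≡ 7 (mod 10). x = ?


M = 17*10 = 170
M1 = M/17 = 10, M2 = M/10 = 17
M1^(-1) mod 17 = 12, M2^(-1) mod 10 = 3
x = 0*10*12 + 7*17*3 = 357
357 mod 170 = 17
Check: 17 mod 17 = 0 ✓, 17 mod 10 = 7 ✓

x ≡ 17 (mod 170)


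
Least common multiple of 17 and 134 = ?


GCD(17, 134) = 1
LCM = 17*134/1 = 2278/1 = 2278

LCM = 2278


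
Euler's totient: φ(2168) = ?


2168 = 2^3 × 271
Prime factors: 2, 271
φ(2168) = 2168 × (1-1/2) × (1-1/271)
= 2168 × 1/2 × 270/271 = 1080

φ(2168) = 1080


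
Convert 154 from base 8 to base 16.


154 (base 8) = 108 (decimal)
108 (decimal) = 6C (base 16)


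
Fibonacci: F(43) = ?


Sequence: 1, 1, 2, 3, 5, 8, 13, 21, 34, 55, 89, 144, 233, 377, 610, 987, 1597, 2584, 4181, 6765, 10946, 17711, 28657, 46368, 75025, 121393, 196418, 317811, 514229, 832040, 1346269, 2178309, 3524578, 5702887, 9227465, 14930352, 24157817, 39088169, 63245986, 102334155, 165580141, 267914296, 433494437
F(43) = 433494437


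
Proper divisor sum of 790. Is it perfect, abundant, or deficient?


Proper divisors: 1, 2, 5, 10, 79, 158, 395
Sum = 1 + 2 + 5 + 10 + 79 + 158 + 395 = 650
650 < 790 → deficient

s(790) = 650 (deficient)


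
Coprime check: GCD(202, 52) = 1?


Euclidean algorithm:
202 = 3 * 52 + 46
52 = 1 * 46 + 6
46 = 7 * 6 + 4
6 = 1 * 4 + 2
4 = 2 * 2 + 0
GCD(202, 52) = 2

No, not coprime (GCD = 2)


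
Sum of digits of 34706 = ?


3 + 4 + 7 + 0 + 6 = 20


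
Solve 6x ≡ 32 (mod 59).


GCD(6, 59) = 1, unique solution
a^(-1) mod 59 = 10
x = 10 * 32 mod 59 = 25

x ≡ 25 (mod 59)


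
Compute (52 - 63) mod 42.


52 - 63 = -11
-11 mod 42 = 31


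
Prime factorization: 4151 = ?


4151 / 7 = 593
593 / 593 = 1
4151 = 7 × 593


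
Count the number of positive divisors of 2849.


2849 = 7^1 × 11^1 × 37^1
d(2849) = (1+1) × (1+1) × (1+1) = 8

8 divisors


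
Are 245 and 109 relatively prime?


Euclidean algorithm:
245 = 2 * 109 + 27
109 = 4 * 27 + 1
27 = 27 * 1 + 0
GCD(245, 109) = 1

Yes, coprime (GCD = 1)


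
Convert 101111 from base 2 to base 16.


101111 (base 2) = 47 (decimal)
47 (decimal) = 2F (base 16)


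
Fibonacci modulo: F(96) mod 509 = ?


F(k) mod 509 for k=1..96:
1, 1, 2, 3, 5, 8, 13, 21, 34, 55, 89, 144, 233, 377, 101, 478, 70, 39, 109, 148, 257, 405, 153, 49, 202, 251, 453, 195, 139, 334, 473, 298, 262, 51, 313, 364, 168, 23, 191, 214, 405, 110, 6, 116, 122, 238, 360, 89, 449, 29, 478, 507, 476, 474, 441, 406, 338, 235, 64, 299, 363, 153, 7, 160, 167, 327, 494, 312, 297, 100, 397, 497, 385, 373, 249, 113, 362, 475, 328, 294, 113, 407, 11, 418, 429, 338, 258, 87, 345, 432, 268, 191, 459, 141, 91, 232
F(96) mod 509 = 232


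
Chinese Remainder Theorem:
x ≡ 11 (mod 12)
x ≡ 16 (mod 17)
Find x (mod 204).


M = 12*17 = 204
M1 = M/12 = 17, M2 = M/17 = 12
M1^(-1) mod 12 = 5, M2^(-1) mod 17 = 10
x = 11*17*5 + 16*12*10 = 2855
2855 mod 204 = 203
Check: 203 mod 12 = 11 ✓, 203 mod 17 = 16 ✓

x ≡ 203 (mod 204)


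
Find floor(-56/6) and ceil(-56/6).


-56/6 = -9.3333
floor = -10
ceil = -9

floor = -10, ceil = -9


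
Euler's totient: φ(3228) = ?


3228 = 2^2 × 3 × 269
Prime factors: 2, 3, 269
φ(3228) = 3228 × (1-1/2) × (1-1/3) × (1-1/269)
= 3228 × 1/2 × 2/3 × 268/269 = 1072

φ(3228) = 1072


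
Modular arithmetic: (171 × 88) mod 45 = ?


171 × 88 = 15048
15048 mod 45 = 18


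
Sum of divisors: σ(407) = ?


Divisors of 407: 1, 11, 37, 407
Sum = 1 + 11 + 37 + 407 = 456

σ(407) = 456


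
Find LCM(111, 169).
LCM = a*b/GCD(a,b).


GCD(111, 169) = 1
LCM = 111*169/1 = 18759/1 = 18759

LCM = 18759


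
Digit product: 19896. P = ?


1 × 9 × 8 × 9 × 6 = 3888


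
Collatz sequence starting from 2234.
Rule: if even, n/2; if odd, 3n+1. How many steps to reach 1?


2234 → 1117 → 3352 → 1676 → 838 → 419 → 1258 → 629 → 1888 → 944 → 472 → 236 → 118 → 59 → 178 → 89 → 268 → 134 → 67 → 202 → 101 → 304 → 152 → 76 → 38 → 19 → 58 → 29 → 88 → 44 → 22 → 11 → 34 → 17 → 52 → 26 → 13 → 40 → 20 → 10 → 5 → 16 → 8 → 4 → 2 → 1
Total steps = 45

45 steps


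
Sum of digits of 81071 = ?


8 + 1 + 0 + 7 + 1 = 17


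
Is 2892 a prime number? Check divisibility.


2892 / 2 = 1446 (exact division)
2892 is NOT prime.

No, 2892 is not prime


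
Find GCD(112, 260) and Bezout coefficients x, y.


Tabular extended Euclidean (each row: r = 112*s + 260*t):
r=112, s=1, t=0
r=260, s=0, t=1
q=0: r=112, s=1, t=0   [112*(1) + 260*(0) = 112]
q=2: r=36, s=-2, t=1   [112*(-2) + 260*(1) = 36]
q=3: r=4, s=7, t=-3   [112*(7) + 260*(-3) = 4]
q=9: r=0, s=-65, t=28   [112*(-65) + 260*(28) = 0]
GCD = 4; from the row with r=4: x=7, y=-3
Check: 112*(7) + 260*(-3) = 784 - 780 = 4

GCD = 4, x = 7, y = -3


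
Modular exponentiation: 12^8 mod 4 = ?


12^1 mod 4 = 0
12^2 mod 4 = 0
12^3 mod 4 = 0
12^4 mod 4 = 0
12^5 mod 4 = 0
12^6 mod 4 = 0
12^7 mod 4 = 0
12^8 mod 4 = 0


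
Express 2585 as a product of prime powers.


2585 / 5 = 517
517 / 11 = 47
47 / 47 = 1
2585 = 5 × 11 × 47


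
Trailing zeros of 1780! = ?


floor(1780/5) = 356
floor(1780/25) = 71
floor(1780/125) = 14
floor(1780/625) = 2
Total = 443

443 trailing zeros


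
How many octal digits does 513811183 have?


513811183 in base 8 = 3650021357
Number of digits = 10

10 digits (base 8)


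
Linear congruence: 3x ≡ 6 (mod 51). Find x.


GCD(3, 51) = 3 divides 6
Divide: 1x ≡ 2 (mod 17)
x ≡ 2 (mod 17)


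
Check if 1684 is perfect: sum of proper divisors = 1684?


Proper divisors of 1684: 1, 2, 4, 421, 842
Sum = 1 + 2 + 4 + 421 + 842 = 1270

No, 1684 is not perfect (1270 ≠ 1684)


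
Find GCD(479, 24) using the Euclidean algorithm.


479 = 19 * 24 + 23
24 = 1 * 23 + 1
23 = 23 * 1 + 0
GCD = 1


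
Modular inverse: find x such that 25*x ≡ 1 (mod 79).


Use the extended Euclidean algorithm on (79, 25); each row r = 79*s + 25*t:
r=79, s=1, t=0
r=25, s=0, t=1
q=3: r=4, s=1, t=-3   [79*(1) + 25*(-3) = 4]
q=6: r=1, s=-6, t=19   [79*(-6) + 25*(19) = 1]
q=4: r=0, s=25, t=-79   [79*(25) + 25*(-79) = 0]
GCD = 1 with t = 19, so 25*(19) ≡ 1 (mod 79)
Inverse = 19 mod 79 = 19
Check: 25 * 19 = 475 ≡ 1 (mod 79)

25^(-1) ≡ 19 (mod 79)


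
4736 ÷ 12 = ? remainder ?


4736 = 12 * 394 + 8
Check: 4728 + 8 = 4736

q = 394, r = 8


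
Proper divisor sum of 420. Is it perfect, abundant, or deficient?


Proper divisors: 1, 2, 3, 4, 5, 6, 7, 10, 12, 14, 15, 20, 21, 28, 30, 35, 42, 60, 70, 84, 105, 140, 210
Sum = 1 + 2 + 3 + 4 + 5 + 6 + 7 + 10 + 12 + 14 + 15 + 20 + 21 + 28 + 30 + 35 + 42 + 60 + 70 + 84 + 105 + 140 + 210 = 924
924 > 420 → abundant

s(420) = 924 (abundant)


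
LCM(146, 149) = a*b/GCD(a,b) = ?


GCD(146, 149) = 1
LCM = 146*149/1 = 21754/1 = 21754

LCM = 21754


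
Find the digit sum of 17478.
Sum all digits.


1 + 7 + 4 + 7 + 8 = 27


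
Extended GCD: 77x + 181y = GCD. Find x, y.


Tabular extended Euclidean (each row: r = 77*s + 181*t):
r=77, s=1, t=0
r=181, s=0, t=1
q=0: r=77, s=1, t=0   [77*(1) + 181*(0) = 77]
q=2: r=27, s=-2, t=1   [77*(-2) + 181*(1) = 27]
q=2: r=23, s=5, t=-2   [77*(5) + 181*(-2) = 23]
q=1: r=4, s=-7, t=3   [77*(-7) + 181*(3) = 4]
q=5: r=3, s=40, t=-17   [77*(40) + 181*(-17) = 3]
q=1: r=1, s=-47, t=20   [77*(-47) + 181*(20) = 1]
q=3: r=0, s=181, t=-77   [77*(181) + 181*(-77) = 0]
GCD = 1; from the row with r=1: x=-47, y=20
Check: 77*(-47) + 181*(20) = -3619 + 3620 = 1

GCD = 1, x = -47, y = 20


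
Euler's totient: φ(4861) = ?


4861 = 4861
Prime factors: 4861
φ(4861) = 4861 × (1-1/4861)
= 4861 × 4860/4861 = 4860

φ(4861) = 4860


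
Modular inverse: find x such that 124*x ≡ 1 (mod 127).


Use the extended Euclidean algorithm on (127, 124); each row r = 127*s + 124*t:
r=127, s=1, t=0
r=124, s=0, t=1
q=1: r=3, s=1, t=-1   [127*(1) + 124*(-1) = 3]
q=41: r=1, s=-41, t=42   [127*(-41) + 124*(42) = 1]
q=3: r=0, s=124, t=-127   [127*(124) + 124*(-127) = 0]
GCD = 1 with t = 42, so 124*(42) ≡ 1 (mod 127)
Inverse = 42 mod 127 = 42
Check: 124 * 42 = 5208 ≡ 1 (mod 127)

124^(-1) ≡ 42 (mod 127)


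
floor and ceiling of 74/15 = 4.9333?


74/15 = 4.9333
floor = 4
ceil = 5

floor = 4, ceil = 5


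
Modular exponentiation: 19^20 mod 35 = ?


19^1 mod 35 = 19
19^2 mod 35 = 11
19^3 mod 35 = 34
19^4 mod 35 = 16
19^5 mod 35 = 24
19^6 mod 35 = 1
19^7 mod 35 = 19
19^8 mod 35 = 11
19^9 mod 35 = 34
19^10 mod 35 = 16
19^11 mod 35 = 24
19^12 mod 35 = 1
19^13 mod 35 = 19
19^14 mod 35 = 11
19^15 mod 35 = 34
19^16 mod 35 = 16
19^17 mod 35 = 24
19^18 mod 35 = 1
19^19 mod 35 = 19
19^20 mod 35 = 11


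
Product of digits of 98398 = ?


9 × 8 × 3 × 9 × 8 = 15552


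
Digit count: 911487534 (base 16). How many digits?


911487534 in base 16 = 3654322E
Number of digits = 8

8 digits (base 16)


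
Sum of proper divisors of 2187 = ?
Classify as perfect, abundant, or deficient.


Proper divisors: 1, 3, 9, 27, 81, 243, 729
Sum = 1 + 3 + 9 + 27 + 81 + 243 + 729 = 1093
1093 < 2187 → deficient

s(2187) = 1093 (deficient)


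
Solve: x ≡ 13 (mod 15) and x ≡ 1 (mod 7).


M = 15*7 = 105
M1 = M/15 = 7, M2 = M/7 = 15
M1^(-1) mod 15 = 13, M2^(-1) mod 7 = 1
x = 13*7*13 + 1*15*1 = 1198
1198 mod 105 = 43
Check: 43 mod 15 = 13 ✓, 43 mod 7 = 1 ✓

x ≡ 43 (mod 105)


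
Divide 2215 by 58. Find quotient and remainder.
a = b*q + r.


2215 = 58 * 38 + 11
Check: 2204 + 11 = 2215

q = 38, r = 11


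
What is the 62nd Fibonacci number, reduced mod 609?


F(k) mod 609 for k=1..62:
1, 1, 2, 3, 5, 8, 13, 21, 34, 55, 89, 144, 233, 377, 1, 378, 379, 148, 527, 66, 593, 50, 34, 84, 118, 202, 320, 522, 233, 146, 379, 525, 295, 211, 506, 108, 5, 113, 118, 231, 349, 580, 320, 291, 2, 293, 295, 588, 274, 253, 527, 171, 89, 260, 349, 0, 349, 349, 89, 438, 527, 356
F(62) mod 609 = 356


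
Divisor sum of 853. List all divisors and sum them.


Divisors of 853: 1, 853
Sum = 1 + 853 = 854

σ(853) = 854


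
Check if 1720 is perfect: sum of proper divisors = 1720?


Proper divisors of 1720: 1, 2, 4, 5, 8, 10, 20, 40, 43, 86, 172, 215, 344, 430, 860
Sum = 1 + 2 + 4 + 5 + 8 + 10 + 20 + 40 + 43 + 86 + 172 + 215 + 344 + 430 + 860 = 2240

No, 1720 is not perfect (2240 ≠ 1720)


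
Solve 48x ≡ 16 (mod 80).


GCD(48, 80) = 16 divides 16
Divide: 3x ≡ 1 (mod 5)
x ≡ 2 (mod 5)


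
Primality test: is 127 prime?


Check divisors up to sqrt(127) = 11.2694
No divisors found.
127 is prime.

Yes, 127 is prime


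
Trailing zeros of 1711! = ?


floor(1711/5) = 342
floor(1711/25) = 68
floor(1711/125) = 13
floor(1711/625) = 2
Total = 425

425 trailing zeros


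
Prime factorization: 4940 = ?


4940 / 2 = 2470
2470 / 2 = 1235
1235 / 5 = 247
247 / 13 = 19
19 / 19 = 1
4940 = 2^2 × 5 × 13 × 19


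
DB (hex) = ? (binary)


DB (base 16) = 219 (decimal)
219 (decimal) = 11011011 (base 2)


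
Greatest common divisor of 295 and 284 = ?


295 = 1 * 284 + 11
284 = 25 * 11 + 9
11 = 1 * 9 + 2
9 = 4 * 2 + 1
2 = 2 * 1 + 0
GCD = 1


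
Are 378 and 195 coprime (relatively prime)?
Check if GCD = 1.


Euclidean algorithm:
378 = 1 * 195 + 183
195 = 1 * 183 + 12
183 = 15 * 12 + 3
12 = 4 * 3 + 0
GCD(378, 195) = 3

No, not coprime (GCD = 3)


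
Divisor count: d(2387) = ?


2387 = 7^1 × 11^1 × 31^1
d(2387) = (1+1) × (1+1) × (1+1) = 8

8 divisors


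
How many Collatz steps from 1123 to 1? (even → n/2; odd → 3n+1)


1123 → 3370 → 1685 → 5056 → 2528 → 1264 → 632 → 316 → 158 → 79 → 238 → 119 → 358 → 179 → 538 → 269 → 808 → 404 → 202 → 101 → 304 → 152 → 76 → 38 → 19 → 58 → 29 → 88 → 44 → 22 → 11 → 34 → 17 → 52 → 26 → 13 → 40 → 20 → 10 → 5 → 16 → 8 → 4 → 2 → 1
Total steps = 44

44 steps
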